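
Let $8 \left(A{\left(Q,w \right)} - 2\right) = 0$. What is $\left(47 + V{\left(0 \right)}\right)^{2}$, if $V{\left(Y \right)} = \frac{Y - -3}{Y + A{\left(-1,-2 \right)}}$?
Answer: $\frac{9409}{4} \approx 2352.3$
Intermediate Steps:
$A{\left(Q,w \right)} = 2$ ($A{\left(Q,w \right)} = 2 + \frac{1}{8} \cdot 0 = 2 + 0 = 2$)
$V{\left(Y \right)} = \frac{3 + Y}{2 + Y}$ ($V{\left(Y \right)} = \frac{Y - -3}{Y + 2} = \frac{Y + 3}{2 + Y} = \frac{3 + Y}{2 + Y}$)
$\left(47 + V{\left(0 \right)}\right)^{2} = \left(47 + \frac{3 + 0}{2 + 0}\right)^{2} = \left(47 + \frac{1}{2} \cdot 3\right)^{2} = \left(47 + \frac{3}{2}\right)^{2} = \left(\frac{97}{2}\right)^{2} = \frac{9409}{4}$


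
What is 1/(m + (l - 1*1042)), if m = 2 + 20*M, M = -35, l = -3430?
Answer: -1/5170 ≈ -0.00019342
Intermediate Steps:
m = -698 (m = 2 + 20*(-35) = 2 - 700 = -698)
1/(m + (l - 1*1042)) = 1/(-698 + (-3430 - 1*1042)) = 1/(-698 + (-3430 - 1042)) = 1/(-698 - 4472) = 1/(-5170) = -1/5170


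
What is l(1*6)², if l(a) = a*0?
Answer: 0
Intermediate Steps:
l(a) = 0
l(1*6)² = 0² = 0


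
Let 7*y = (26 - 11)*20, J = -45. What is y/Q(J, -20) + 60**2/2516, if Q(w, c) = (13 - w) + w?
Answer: 270600/57239 ≈ 4.7275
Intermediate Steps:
y = 300/7 (y = ((26 - 11)*20)/7 = (15*20)/7 = (1/7)*300 = 300/7 ≈ 42.857)
Q(w, c) = 13
y/Q(J, -20) + 60**2/2516 = (300/7)/13 + 60**2/2516 = (300/7)*(1/13) + 3600*(1/2516) = 300/91 + 900/629 = 270600/57239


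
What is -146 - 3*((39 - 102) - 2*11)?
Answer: 109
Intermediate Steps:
-146 - 3*((39 - 102) - 2*11) = -146 - 3*(-63 - 22) = -146 - 3*(-85) = -146 - 1*(-255) = -146 + 255 = 109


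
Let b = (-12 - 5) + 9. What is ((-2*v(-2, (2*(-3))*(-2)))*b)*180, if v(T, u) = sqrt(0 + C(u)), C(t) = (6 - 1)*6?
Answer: 2880*sqrt(30) ≈ 15774.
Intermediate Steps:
C(t) = 30 (C(t) = 5*6 = 30)
b = -8 (b = -17 + 9 = -8)
v(T, u) = sqrt(30) (v(T, u) = sqrt(0 + 30) = sqrt(30))
((-2*v(-2, (2*(-3))*(-2)))*b)*180 = (-2*sqrt(30)*(-8))*180 = (16*sqrt(30))*180 = 2880*sqrt(30)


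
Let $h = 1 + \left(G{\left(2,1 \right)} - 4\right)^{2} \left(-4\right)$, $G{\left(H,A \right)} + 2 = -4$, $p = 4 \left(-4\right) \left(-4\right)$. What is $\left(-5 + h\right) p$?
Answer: $-25856$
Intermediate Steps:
$p = 64$ ($p = \left(-16\right) \left(-4\right) = 64$)
$G{\left(H,A \right)} = -6$ ($G{\left(H,A \right)} = -2 - 4 = -6$)
$h = -399$ ($h = 1 + \left(-6 - 4\right)^{2} \left(-4\right) = 1 + \left(-10\right)^{2} \left(-4\right) = 1 + 100 \left(-4\right) = 1 - 400 = -399$)
$\left(-5 + h\right) p = \left(-5 - 399\right) 64 = \left(-404\right) 64 = -25856$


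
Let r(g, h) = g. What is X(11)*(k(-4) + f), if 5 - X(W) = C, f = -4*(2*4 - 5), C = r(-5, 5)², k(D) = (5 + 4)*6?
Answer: -840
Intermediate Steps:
k(D) = 54 (k(D) = 9*6 = 54)
C = 25 (C = (-5)² = 25)
f = -12 (f = -4*(8 - 5) = -4*3 = -12)
X(W) = -20 (X(W) = 5 - 1*25 = 5 - 25 = -20)
X(11)*(k(-4) + f) = -20*(54 - 12) = -20*42 = -840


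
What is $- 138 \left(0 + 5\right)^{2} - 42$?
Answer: $-3492$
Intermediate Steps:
$- 138 \left(0 + 5\right)^{2} - 42 = - 138 \cdot 5^{2} - 42 = \left(-138\right) 25 - 42 = -3450 - 42 = -3492$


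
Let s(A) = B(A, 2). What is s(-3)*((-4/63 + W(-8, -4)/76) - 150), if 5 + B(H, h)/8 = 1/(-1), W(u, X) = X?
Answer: 2875024/399 ≈ 7205.6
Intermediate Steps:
B(H, h) = -48 (B(H, h) = -40 + 8/(-1) = -40 + 8*(-1) = -40 - 8 = -48)
s(A) = -48
s(-3)*((-4/63 + W(-8, -4)/76) - 150) = -48*((-4/63 - 4/76) - 150) = -48*((-4*1/63 - 4*1/76) - 150) = -48*((-4/63 - 1/19) - 150) = -48*(-139/1197 - 150) = -48*(-179689/1197) = 2875024/399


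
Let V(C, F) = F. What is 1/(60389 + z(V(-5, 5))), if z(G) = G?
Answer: 1/60394 ≈ 1.6558e-5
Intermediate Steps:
1/(60389 + z(V(-5, 5))) = 1/(60389 + 5) = 1/60394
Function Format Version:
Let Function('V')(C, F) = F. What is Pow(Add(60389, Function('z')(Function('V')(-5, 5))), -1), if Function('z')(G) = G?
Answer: Rational(1, 60394) ≈ 1.6558e-5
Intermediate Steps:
Pow(Add(60389, Function('z')(Function('V')(-5, 5))), -1) = Pow(Add(60389, 5), -1) = Pow(60394, -1) = Rational(1, 60394)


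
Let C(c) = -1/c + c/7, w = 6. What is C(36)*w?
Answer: 1289/42 ≈ 30.690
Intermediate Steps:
C(c) = -1/c + c/7 (C(c) = -1/c + c*(1/7) = -1/c + c/7)
C(36)*w = (-1/36 + (1/7)*36)*6 = (-1*1/36 + 36/7)*6 = (-1/36 + 36/7)*6 = (1289/252)*6 = 1289/42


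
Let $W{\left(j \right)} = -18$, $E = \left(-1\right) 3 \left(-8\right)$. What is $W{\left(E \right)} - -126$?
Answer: $108$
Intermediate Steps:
$E = 24$ ($E = \left(-3\right) \left(-8\right) = 24$)
$W{\left(E \right)} - -126 = -18 - -126 = -18 + 126 = 108$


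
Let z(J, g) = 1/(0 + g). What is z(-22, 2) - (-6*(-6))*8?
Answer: -575/2 ≈ -287.50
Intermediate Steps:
z(J, g) = 1/g
z(-22, 2) - (-6*(-6))*8 = 1/2 - (-6*(-6))*8 = ½ - 36*8 = ½ - 1*288 = ½ - 288 = -575/2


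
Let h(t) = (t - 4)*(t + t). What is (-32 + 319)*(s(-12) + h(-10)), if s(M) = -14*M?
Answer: 128576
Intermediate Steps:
h(t) = 2*t*(-4 + t) (h(t) = (-4 + t)*(2*t) = 2*t*(-4 + t))
s(M) = -14*M
(-32 + 319)*(s(-12) + h(-10)) = (-32 + 319)*(-14*(-12) + 2*(-10)*(-4 - 10)) = 287*(168 + 2*(-10)*(-14)) = 287*(168 + 280) = 287*448 = 128576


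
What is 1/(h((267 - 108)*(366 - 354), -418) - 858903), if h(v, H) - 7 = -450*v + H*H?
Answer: -1/1542772 ≈ -6.4818e-7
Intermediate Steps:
h(v, H) = 7 + H² - 450*v (h(v, H) = 7 + (-450*v + H*H) = 7 + (-450*v + H²) = 7 + (H² - 450*v) = 7 + H² - 450*v)
1/(h((267 - 108)*(366 - 354), -418) - 858903) = 1/((7 + (-418)² - 450*(267 - 108)*(366 - 354)) - 858903) = 1/((7 + 174724 - 71550*12) - 858903) = 1/((7 + 174724 - 450*1908) - 858903) = 1/((7 + 174724 - 858600) - 858903) = 1/(-683869 - 858903) = 1/(-1542772) = -1/1542772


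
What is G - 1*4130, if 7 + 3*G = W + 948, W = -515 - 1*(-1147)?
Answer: -10817/3 ≈ -3605.7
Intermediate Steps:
W = 632 (W = -515 + 1147 = 632)
G = 1573/3 (G = -7/3 + (632 + 948)/3 = -7/3 + (⅓)*1580 = -7/3 + 1580/3 = 1573/3 ≈ 524.33)
G - 1*4130 = 1573/3 - 1*4130 = 1573/3 - 4130 = -10817/3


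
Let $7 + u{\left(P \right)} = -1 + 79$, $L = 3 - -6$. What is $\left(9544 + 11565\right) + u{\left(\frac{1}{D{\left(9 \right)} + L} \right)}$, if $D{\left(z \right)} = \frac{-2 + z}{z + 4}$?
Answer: $21180$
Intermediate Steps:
$L = 9$ ($L = 3 + 6 = 9$)
$D{\left(z \right)} = \frac{-2 + z}{4 + z}$
$u{\left(P \right)} = 71$ ($u{\left(P \right)} = -7 + \left(-1 + 79\right) = -7 + 78 = 71$)
$\left(9544 + 11565\right) + u{\left(\frac{1}{D{\left(9 \right)} + L} \right)} = \left(9544 + 11565\right) + 71 = 21109 + 71 = 21180$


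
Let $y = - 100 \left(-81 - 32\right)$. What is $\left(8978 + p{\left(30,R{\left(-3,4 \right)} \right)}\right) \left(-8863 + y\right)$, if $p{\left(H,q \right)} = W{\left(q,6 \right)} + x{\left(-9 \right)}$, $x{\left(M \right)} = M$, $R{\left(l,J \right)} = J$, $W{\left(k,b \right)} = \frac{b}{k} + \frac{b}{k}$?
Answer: $21864764$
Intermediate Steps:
$W{\left(k,b \right)} = \frac{2 b}{k}$
$p{\left(H,q \right)} = -9 + \frac{12}{q}$ ($p{\left(H,q \right)} = 2 \cdot 6 \frac{1}{q} - 9 = \frac{12}{q} - 9 = -9 + \frac{12}{q}$)
$y = 11300$ ($y = \left(-100\right) \left(-113\right) = 11300$)
$\left(8978 + p{\left(30,R{\left(-3,4 \right)} \right)}\right) \left(-8863 + y\right) = \left(8978 - \left(9 - \frac{12}{4}\right)\right) \left(-8863 + 11300\right) = \left(8978 + \left(-9 + 12 \cdot \frac{1}{4}\right)\right) 2437 = \left(8978 + \left(-9 + 3\right)\right) 2437 = \left(8978 - 6\right) 2437 = 8972 \cdot 2437 = 21864764$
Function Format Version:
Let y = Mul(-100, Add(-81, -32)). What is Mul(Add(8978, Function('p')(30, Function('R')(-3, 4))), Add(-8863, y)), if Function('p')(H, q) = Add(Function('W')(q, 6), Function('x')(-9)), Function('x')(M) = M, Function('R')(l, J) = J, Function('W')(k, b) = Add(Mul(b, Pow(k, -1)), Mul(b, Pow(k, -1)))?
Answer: 21864764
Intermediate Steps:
Function('W')(k, b) = Mul(2, b, Pow(k, -1))
Function('p')(H, q) = Add(-9, Mul(12, Pow(q, -1))) (Function('p')(H, q) = Add(Mul(2, 6, Pow(q, -1)), -9) = Add(Mul(12, Pow(q, -1)), -9) = Add(-9, Mul(12, Pow(q, -1))))
y = 11300 (y = Mul(-100, -113) = 11300)
Mul(Add(8978, Function('p')(30, Function('R')(-3, 4))), Add(-8863, y)) = Mul(Add(8978, Add(-9, Mul(12, Pow(4, -1)))), Add(-8863, 11300)) = Mul(Add(8978, Add(-9, Mul(12, Rational(1, 4)))), 2437) = Mul(Add(8978, Add(-9, 3)), 2437) = Mul(Add(8978, -6), 2437) = Mul(8972, 2437) = 21864764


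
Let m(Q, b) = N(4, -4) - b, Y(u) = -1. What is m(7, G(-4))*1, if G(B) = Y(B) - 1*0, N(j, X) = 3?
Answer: 4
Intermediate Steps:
G(B) = -1 (G(B) = -1 - 1*0 = -1 + 0 = -1)
m(Q, b) = 3 - b
m(7, G(-4))*1 = (3 - 1*(-1))*1 = (3 + 1)*1 = 4*1 = 4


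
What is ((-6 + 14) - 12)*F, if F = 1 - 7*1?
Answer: 24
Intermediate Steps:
F = -6 (F = 1 - 7 = -6)
((-6 + 14) - 12)*F = ((-6 + 14) - 12)*(-6) = (8 - 12)*(-6) = -4*(-6) = 24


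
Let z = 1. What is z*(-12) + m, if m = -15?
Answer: -27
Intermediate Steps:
z*(-12) + m = 1*(-12) - 15 = -12 - 15 = -27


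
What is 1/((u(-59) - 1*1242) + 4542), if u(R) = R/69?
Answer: 69/227641 ≈ 0.00030311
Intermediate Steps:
u(R) = R/69 (u(R) = R*(1/69) = R/69)
1/((u(-59) - 1*1242) + 4542) = 1/(((1/69)*(-59) - 1*1242) + 4542) = 1/((-59/69 - 1242) + 4542) = 1/(-85757/69 + 4542) = 1/(227641/69) = 69/227641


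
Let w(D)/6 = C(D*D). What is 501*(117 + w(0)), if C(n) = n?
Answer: 58617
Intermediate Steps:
w(D) = 6*D² (w(D) = 6*(D*D) = 6*D²)
501*(117 + w(0)) = 501*(117 + 6*0²) = 501*(117 + 6*0) = 501*(117 + 0) = 501*117 = 58617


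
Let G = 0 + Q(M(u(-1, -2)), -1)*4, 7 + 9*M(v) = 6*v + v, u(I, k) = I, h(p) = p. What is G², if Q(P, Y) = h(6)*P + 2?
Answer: 7744/9 ≈ 860.44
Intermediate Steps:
M(v) = -7/9 + 7*v/9 (M(v) = -7/9 + (6*v + v)/9 = -7/9 + (7*v)/9 = -7/9 + 7*v/9)
Q(P, Y) = 2 + 6*P (Q(P, Y) = 6*P + 2 = 2 + 6*P)
G = -88/3 (G = 0 + (2 + 6*(-7/9 + (7/9)*(-1)))*4 = 0 + (2 + 6*(-7/9 - 7/9))*4 = 0 + (2 + 6*(-14/9))*4 = 0 + (2 - 28/3)*4 = 0 - 22/3*4 = 0 - 88/3 = -88/3 ≈ -29.333)
G² = (-88/3)² = 7744/9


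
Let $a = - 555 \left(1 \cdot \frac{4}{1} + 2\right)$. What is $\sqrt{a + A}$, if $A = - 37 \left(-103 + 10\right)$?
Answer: $\sqrt{111} \approx 10.536$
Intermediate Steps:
$A = 3441$ ($A = \left(-37\right) \left(-93\right) = 3441$)
$a = -3330$ ($a = - 555 \left(1 \cdot 4 \cdot 1 + 2\right) = - 555 \left(1 \cdot 4 + 2\right) = - 555 \left(4 + 2\right) = \left(-555\right) 6 = -3330$)
$\sqrt{a + A} = \sqrt{-3330 + 3441} = \sqrt{111}$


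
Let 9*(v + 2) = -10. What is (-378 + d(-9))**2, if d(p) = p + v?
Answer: 12327121/81 ≈ 1.5219e+5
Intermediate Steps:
v = -28/9 (v = -2 + (1/9)*(-10) = -2 - 10/9 = -28/9 ≈ -3.1111)
d(p) = -28/9 + p (d(p) = p - 28/9 = -28/9 + p)
(-378 + d(-9))**2 = (-378 + (-28/9 - 9))**2 = (-378 - 109/9)**2 = (-3511/9)**2 = 12327121/81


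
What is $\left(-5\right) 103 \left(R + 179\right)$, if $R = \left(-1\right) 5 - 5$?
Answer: $-87035$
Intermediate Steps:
$R = -10$ ($R = -5 - 5 = -10$)
$\left(-5\right) 103 \left(R + 179\right) = \left(-5\right) 103 \left(-10 + 179\right) = \left(-515\right) 169 = -87035$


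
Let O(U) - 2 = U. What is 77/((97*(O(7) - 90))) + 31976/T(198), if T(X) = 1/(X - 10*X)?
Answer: -447701539901/7857 ≈ -5.6981e+7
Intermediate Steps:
O(U) = 2 + U
T(X) = -1/(9*X) (T(X) = 1/(-9*X) = -1/(9*X))
77/((97*(O(7) - 90))) + 31976/T(198) = 77/((97*((2 + 7) - 90))) + 31976/((-⅑/198)) = 77/((97*(9 - 90))) + 31976/((-⅑*1/198)) = 77/((97*(-81))) + 31976/(-1/1782) = 77/(-7857) + 31976*(-1782) = 77*(-1/7857) - 56981232 = -77/7857 - 56981232 = -447701539901/7857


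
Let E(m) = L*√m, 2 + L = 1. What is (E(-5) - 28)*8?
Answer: -224 - 8*I*√5 ≈ -224.0 - 17.889*I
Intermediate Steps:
L = -1 (L = -2 + 1 = -1)
E(m) = -√m
(E(-5) - 28)*8 = (-√(-5) - 28)*8 = (-I*√5 - 28)*8 = (-28 - I*√5)*8 = -224 - 8*I*√5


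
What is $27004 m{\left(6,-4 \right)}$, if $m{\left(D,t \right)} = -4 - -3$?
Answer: $-27004$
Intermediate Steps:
$m{\left(D,t \right)} = -1$ ($m{\left(D,t \right)} = -4 + 3 = -1$)
$27004 m{\left(6,-4 \right)} = 27004 \left(-1\right) = -27004$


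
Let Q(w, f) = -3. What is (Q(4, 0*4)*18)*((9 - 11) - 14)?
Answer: 864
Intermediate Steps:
(Q(4, 0*4)*18)*((9 - 11) - 14) = (-3*18)*((9 - 11) - 14) = -54*(-2 - 14) = -54*(-16) = 864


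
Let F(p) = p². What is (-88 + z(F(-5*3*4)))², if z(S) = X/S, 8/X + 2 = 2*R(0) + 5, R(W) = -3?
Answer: 14113677601/1822500 ≈ 7744.1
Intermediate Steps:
X = -8/3 (X = 8/(-2 + (2*(-3) + 5)) = 8/(-2 + (-6 + 5)) = 8/(-2 - 1) = 8/(-3) = 8*(-⅓) = -8/3 ≈ -2.6667)
z(S) = -8/(3*S)
(-88 + z(F(-5*3*4)))² = (-88 - 8/(3*((-5*3*4)²)))² = (-88 - 8/(3*((-15*4)²)))² = (-88 - 8/(3*((-60)²)))² = (-88 - 8/3/3600)² = (-88 - 8/3*1/3600)² = (-88 - 1/1350)² = (-118801/1350)² = 14113677601/1822500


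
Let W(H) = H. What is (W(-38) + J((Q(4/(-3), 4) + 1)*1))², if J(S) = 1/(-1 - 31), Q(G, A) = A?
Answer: 1481089/1024 ≈ 1446.4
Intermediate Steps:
J(S) = -1/32 (J(S) = 1/(-32) = -1/32)
(W(-38) + J((Q(4/(-3), 4) + 1)*1))² = (-38 - 1/32)² = (-1217/32)² = 1481089/1024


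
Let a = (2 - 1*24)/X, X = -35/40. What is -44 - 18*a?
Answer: -3476/7 ≈ -496.57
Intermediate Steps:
X = -7/8 (X = -35*1/40 = -7/8 ≈ -0.87500)
a = 176/7 (a = (2 - 1*24)/(-7/8) = (2 - 24)*(-8/7) = -22*(-8/7) = 176/7 ≈ 25.143)
-44 - 18*a = -44 - 18*176/7 = -44 - 3168/7 = -3476/7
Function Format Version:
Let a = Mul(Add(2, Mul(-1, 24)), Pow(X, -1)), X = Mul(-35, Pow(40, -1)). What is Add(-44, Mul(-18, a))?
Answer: Rational(-3476, 7) ≈ -496.57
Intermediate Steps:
X = Rational(-7, 8) (X = Mul(-35, Rational(1, 40)) = Rational(-7, 8) ≈ -0.87500)
a = Rational(176, 7) (a = Mul(Add(2, Mul(-1, 24)), Pow(Rational(-7, 8), -1)) = Mul(Add(2, -24), Rational(-8, 7)) = Mul(-22, Rational(-8, 7)) = Rational(176, 7) ≈ 25.143)
Add(-44, Mul(-18, a)) = Add(-44, Mul(-18, Rational(176, 7))) = Add(-44, Rational(-3168, 7)) = Rational(-3476, 7)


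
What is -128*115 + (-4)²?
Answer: -14704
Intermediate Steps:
-128*115 + (-4)² = -14720 + 16 = -14704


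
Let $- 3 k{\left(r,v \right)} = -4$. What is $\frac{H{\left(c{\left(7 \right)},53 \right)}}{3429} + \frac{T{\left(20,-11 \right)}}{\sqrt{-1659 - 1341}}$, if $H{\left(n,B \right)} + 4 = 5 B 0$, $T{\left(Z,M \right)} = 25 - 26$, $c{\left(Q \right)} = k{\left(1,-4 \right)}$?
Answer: $- \frac{4}{3429} + \frac{i \sqrt{30}}{300} \approx -0.0011665 + 0.018257 i$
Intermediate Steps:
$k{\left(r,v \right)} = \frac{4}{3}$ ($k{\left(r,v \right)} = \left(- \frac{1}{3}\right) \left(-4\right) = \frac{4}{3}$)
$c{\left(Q \right)} = \frac{4}{3}$
$T{\left(Z,M \right)} = -1$
$H{\left(n,B \right)} = -4$ ($H{\left(n,B \right)} = -4 + 5 B 0 = -4 + 0 = -4$)
$\frac{H{\left(c{\left(7 \right)},53 \right)}}{3429} + \frac{T{\left(20,-11 \right)}}{\sqrt{-1659 - 1341}} = - \frac{4}{3429} - \frac{1}{\sqrt{-1659 - 1341}} = \left(-4\right) \frac{1}{3429} - \frac{1}{\sqrt{-3000}} = - \frac{4}{3429} - \frac{1}{10 i \sqrt{30}} = - \frac{4}{3429} - - \frac{i \sqrt{30}}{300} = - \frac{4}{3429} + \frac{i \sqrt{30}}{300}$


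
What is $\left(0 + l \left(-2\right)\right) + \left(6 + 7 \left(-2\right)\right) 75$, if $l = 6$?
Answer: $-612$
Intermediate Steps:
$\left(0 + l \left(-2\right)\right) + \left(6 + 7 \left(-2\right)\right) 75 = \left(0 + 6 \left(-2\right)\right) + \left(6 + 7 \left(-2\right)\right) 75 = \left(0 - 12\right) + \left(6 - 14\right) 75 = -12 - 600 = -612$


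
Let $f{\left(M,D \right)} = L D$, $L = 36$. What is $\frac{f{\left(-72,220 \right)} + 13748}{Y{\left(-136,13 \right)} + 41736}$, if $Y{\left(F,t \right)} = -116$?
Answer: $\frac{5417}{10405} \approx 0.52061$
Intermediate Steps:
$f{\left(M,D \right)} = 36 D$
$\frac{f{\left(-72,220 \right)} + 13748}{Y{\left(-136,13 \right)} + 41736} = \frac{36 \cdot 220 + 13748}{-116 + 41736} = \frac{7920 + 13748}{41620} = 21668 \cdot \frac{1}{41620} = \frac{5417}{10405}$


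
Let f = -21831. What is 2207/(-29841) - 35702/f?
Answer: 113022485/72384319 ≈ 1.5614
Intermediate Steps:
2207/(-29841) - 35702/f = 2207/(-29841) - 35702/(-21831) = 2207*(-1/29841) - 35702*(-1/21831) = -2207/29841 + 35702/21831 = 113022485/72384319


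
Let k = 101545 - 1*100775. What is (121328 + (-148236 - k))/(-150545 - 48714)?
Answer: 27678/199259 ≈ 0.13890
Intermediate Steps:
k = 770 (k = 101545 - 100775 = 770)
(121328 + (-148236 - k))/(-150545 - 48714) = (121328 + (-148236 - 1*770))/(-150545 - 48714) = (121328 + (-148236 - 770))/(-199259) = (121328 - 149006)*(-1/199259) = -27678*(-1/199259) = 27678/199259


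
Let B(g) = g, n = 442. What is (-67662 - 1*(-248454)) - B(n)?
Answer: 180350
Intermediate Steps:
(-67662 - 1*(-248454)) - B(n) = (-67662 - 1*(-248454)) - 1*442 = (-67662 + 248454) - 442 = 180792 - 442 = 180350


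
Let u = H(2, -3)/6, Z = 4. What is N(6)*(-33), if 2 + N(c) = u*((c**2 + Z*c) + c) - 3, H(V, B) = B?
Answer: 1254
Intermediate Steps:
u = -1/2 (u = -3/6 = -3*1/6 = -1/2 ≈ -0.50000)
N(c) = -5 - 5*c/2 - c**2/2 (N(c) = -2 + (-((c**2 + 4*c) + c)/2 - 3) = -2 + (-(c**2 + 5*c)/2 - 3) = -2 + ((-5*c/2 - c**2/2) - 3) = -2 + (-3 - 5*c/2 - c**2/2) = -5 - 5*c/2 - c**2/2)
N(6)*(-33) = (-5 - 5/2*6 - 1/2*6**2)*(-33) = (-5 - 15 - 1/2*36)*(-33) = (-5 - 15 - 18)*(-33) = -38*(-33) = 1254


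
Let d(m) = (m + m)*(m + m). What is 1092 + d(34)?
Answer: 5716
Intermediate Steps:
d(m) = 4*m**2 (d(m) = (2*m)*(2*m) = 4*m**2)
1092 + d(34) = 1092 + 4*34**2 = 1092 + 4*1156 = 1092 + 4624 = 5716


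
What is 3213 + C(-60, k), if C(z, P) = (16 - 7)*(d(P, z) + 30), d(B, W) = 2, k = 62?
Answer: 3501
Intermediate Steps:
C(z, P) = 288 (C(z, P) = (16 - 7)*(2 + 30) = 9*32 = 288)
3213 + C(-60, k) = 3213 + 288 = 3501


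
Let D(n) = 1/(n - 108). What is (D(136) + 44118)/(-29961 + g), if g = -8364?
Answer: -247061/214620 ≈ -1.1512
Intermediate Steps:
D(n) = 1/(-108 + n)
(D(136) + 44118)/(-29961 + g) = (1/(-108 + 136) + 44118)/(-29961 - 8364) = (1/28 + 44118)/(-38325) = (1/28 + 44118)*(-1/38325) = (1235305/28)*(-1/38325) = -247061/214620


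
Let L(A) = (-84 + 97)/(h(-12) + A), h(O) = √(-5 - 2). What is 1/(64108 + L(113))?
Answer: 819045277/52507448792737 + 13*I*√7/52507448792737 ≈ 1.5599e-5 + 6.5505e-13*I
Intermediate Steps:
h(O) = I*√7 (h(O) = √(-7) = I*√7)
L(A) = 13/(A + I*√7) (L(A) = (-84 + 97)/(I*√7 + A) = 13/(A + I*√7))
1/(64108 + L(113)) = 1/(64108 + 13/(113 + I*√7))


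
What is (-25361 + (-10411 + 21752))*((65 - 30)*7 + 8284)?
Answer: -119576580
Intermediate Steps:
(-25361 + (-10411 + 21752))*((65 - 30)*7 + 8284) = (-25361 + 11341)*(35*7 + 8284) = -14020*(245 + 8284) = -14020*8529 = -119576580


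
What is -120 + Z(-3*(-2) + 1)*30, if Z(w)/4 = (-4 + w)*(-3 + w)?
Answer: 1320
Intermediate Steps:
Z(w) = 4*(-4 + w)*(-3 + w) (Z(w) = 4*((-4 + w)*(-3 + w)) = 4*(-4 + w)*(-3 + w))
-120 + Z(-3*(-2) + 1)*30 = -120 + (48 - 28*(-3*(-2) + 1) + 4*(-3*(-2) + 1)²)*30 = -120 + (48 - 28*(6 + 1) + 4*(6 + 1)²)*30 = -120 + (48 - 28*7 + 4*7²)*30 = -120 + (48 - 196 + 4*49)*30 = -120 + (48 - 196 + 196)*30 = -120 + 48*30 = -120 + 1440 = 1320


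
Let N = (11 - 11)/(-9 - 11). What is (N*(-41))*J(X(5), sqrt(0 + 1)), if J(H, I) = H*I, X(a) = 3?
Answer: 0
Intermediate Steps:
N = 0 (N = 0/(-20) = 0*(-1/20) = 0)
(N*(-41))*J(X(5), sqrt(0 + 1)) = (0*(-41))*(3*sqrt(0 + 1)) = 0*(3*sqrt(1)) = 0*(3*1) = 0*3 = 0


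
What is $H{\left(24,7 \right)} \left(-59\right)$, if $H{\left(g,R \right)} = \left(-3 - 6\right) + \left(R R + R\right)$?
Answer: $-2773$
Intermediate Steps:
$H{\left(g,R \right)} = -9 + R + R^{2}$ ($H{\left(g,R \right)} = -9 + \left(R^{2} + R\right) = -9 + \left(R + R^{2}\right) = -9 + R + R^{2}$)
$H{\left(24,7 \right)} \left(-59\right) = \left(-9 + 7 + 7^{2}\right) \left(-59\right) = \left(-9 + 7 + 49\right) \left(-59\right) = 47 \left(-59\right) = -2773$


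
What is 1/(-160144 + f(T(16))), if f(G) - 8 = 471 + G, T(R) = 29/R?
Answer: -16/2554611 ≈ -6.2632e-6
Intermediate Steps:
f(G) = 479 + G (f(G) = 8 + (471 + G) = 479 + G)
1/(-160144 + f(T(16))) = 1/(-160144 + (479 + 29/16)) = 1/(-160144 + 7693/16) = 1/(-2554611/16) = -16/2554611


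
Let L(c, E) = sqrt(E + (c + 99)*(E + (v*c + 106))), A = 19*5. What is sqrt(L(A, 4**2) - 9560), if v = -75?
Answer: sqrt(-9560 + I*sqrt(1358566)) ≈ 5.9495 + 97.956*I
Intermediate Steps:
A = 95
L(c, E) = sqrt(E + (99 + c)*(106 + E - 75*c)) (L(c, E) = sqrt(E + (c + 99)*(E + (-75*c + 106))) = sqrt(E + (99 + c)*(E + (106 - 75*c))) = sqrt(E + (99 + c)*(106 + E - 75*c)))
sqrt(L(A, 4**2) - 9560) = sqrt(sqrt(10494 - 7319*95 - 75*95**2 + 100*4**2 + 4**2*95) - 9560) = sqrt(sqrt(10494 - 695305 - 75*9025 + 100*16 + 16*95) - 9560) = sqrt(sqrt(10494 - 695305 - 676875 + 1600 + 1520) - 9560) = sqrt(sqrt(-1358566) - 9560) = sqrt(I*sqrt(1358566) - 9560) = sqrt(-9560 + I*sqrt(1358566))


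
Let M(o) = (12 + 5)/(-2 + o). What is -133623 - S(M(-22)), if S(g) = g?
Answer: -3206935/24 ≈ -1.3362e+5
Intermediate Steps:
M(o) = 17/(-2 + o)
-133623 - S(M(-22)) = -133623 - 17/(-2 - 22) = -133623 - 17/(-24) = -133623 - 17*(-1)/24 = -133623 - 1*(-17/24) = -133623 + 17/24 = -3206935/24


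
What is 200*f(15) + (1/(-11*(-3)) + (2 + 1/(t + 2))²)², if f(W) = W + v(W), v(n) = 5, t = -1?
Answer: 4444804/1089 ≈ 4081.5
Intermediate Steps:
f(W) = 5 + W (f(W) = W + 5 = 5 + W)
200*f(15) + (1/(-11*(-3)) + (2 + 1/(t + 2))²)² = 200*(5 + 15) + (1/(-11*(-3)) + (2 + 1/(-1 + 2))²)² = 200*20 + (-1/11*(-⅓) + (2 + 1/1)²)² = 4000 + (1/33 + (2 + 1)²)² = 4000 + (1/33 + 3²)² = 4000 + (1/33 + 9)² = 4000 + (298/33)² = 4000 + 88804/1089 = 4444804/1089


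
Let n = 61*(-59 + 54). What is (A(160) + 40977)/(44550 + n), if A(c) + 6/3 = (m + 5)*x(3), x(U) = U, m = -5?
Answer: 8195/8849 ≈ 0.92609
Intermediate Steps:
n = -305 (n = 61*(-5) = -305)
A(c) = -2 (A(c) = -2 + (-5 + 5)*3 = -2 + 0*3 = -2 + 0 = -2)
(A(160) + 40977)/(44550 + n) = (-2 + 40977)/(44550 - 305) = 40975/44245 = 40975*(1/44245) = 8195/8849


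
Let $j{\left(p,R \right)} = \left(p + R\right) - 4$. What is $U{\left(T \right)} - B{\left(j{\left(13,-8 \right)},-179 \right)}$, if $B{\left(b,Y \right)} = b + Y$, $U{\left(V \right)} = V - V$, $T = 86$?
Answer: $178$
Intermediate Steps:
$U{\left(V \right)} = 0$
$j{\left(p,R \right)} = -4 + R + p$ ($j{\left(p,R \right)} = \left(R + p\right) - 4 = -4 + R + p$)
$B{\left(b,Y \right)} = Y + b$
$U{\left(T \right)} - B{\left(j{\left(13,-8 \right)},-179 \right)} = 0 - \left(-179 - -1\right) = 0 - \left(-179 + 1\right) = 0 - -178 = 0 + 178 = 178$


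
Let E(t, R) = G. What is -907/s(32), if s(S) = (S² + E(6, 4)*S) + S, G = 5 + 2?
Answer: -907/1280 ≈ -0.70859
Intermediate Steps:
G = 7
E(t, R) = 7
s(S) = S² + 8*S (s(S) = (S² + 7*S) + S = S² + 8*S)
-907/s(32) = -907*1/(32*(8 + 32)) = -907/(32*40) = -907/1280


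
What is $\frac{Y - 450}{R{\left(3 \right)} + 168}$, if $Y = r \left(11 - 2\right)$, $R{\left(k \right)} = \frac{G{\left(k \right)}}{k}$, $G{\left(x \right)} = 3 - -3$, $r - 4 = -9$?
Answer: $- \frac{99}{34} \approx -2.9118$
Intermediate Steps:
$r = -5$ ($r = 4 - 9 = -5$)
$G{\left(x \right)} = 6$ ($G{\left(x \right)} = 3 + 3 = 6$)
$R{\left(k \right)} = \frac{6}{k}$
$Y = -45$ ($Y = - 5 \left(11 - 2\right) = \left(-5\right) 9 = -45$)
$\frac{Y - 450}{R{\left(3 \right)} + 168} = \frac{-45 - 450}{\frac{6}{3} + 168} = - \frac{495}{6 \cdot \frac{1}{3} + 168} = - \frac{495}{2 + 168} = - \frac{495}{170} = \left(-495\right) \frac{1}{170} = - \frac{99}{34}$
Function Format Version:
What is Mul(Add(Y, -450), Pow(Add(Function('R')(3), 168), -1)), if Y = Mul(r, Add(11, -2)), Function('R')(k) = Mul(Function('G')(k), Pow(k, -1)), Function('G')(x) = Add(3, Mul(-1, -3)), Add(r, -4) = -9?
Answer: Rational(-99, 34) ≈ -2.9118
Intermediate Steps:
r = -5 (r = Add(4, -9) = -5)
Function('G')(x) = 6 (Function('G')(x) = Add(3, 3) = 6)
Function('R')(k) = Mul(6, Pow(k, -1))
Y = -45 (Y = Mul(-5, Add(11, -2)) = Mul(-5, 9) = -45)
Mul(Add(Y, -450), Pow(Add(Function('R')(3), 168), -1)) = Mul(Add(-45, -450), Pow(Add(Mul(6, Pow(3, -1)), 168), -1)) = Mul(-495, Pow(Add(Mul(6, Rational(1, 3)), 168), -1)) = Mul(-495, Pow(Add(2, 168), -1)) = Mul(-495, Pow(170, -1)) = Mul(-495, Rational(1, 170)) = Rational(-99, 34)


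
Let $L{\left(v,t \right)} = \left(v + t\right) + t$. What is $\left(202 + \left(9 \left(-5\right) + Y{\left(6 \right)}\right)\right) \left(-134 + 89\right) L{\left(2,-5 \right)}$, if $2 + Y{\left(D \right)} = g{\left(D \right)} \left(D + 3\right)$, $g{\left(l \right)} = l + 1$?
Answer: $78480$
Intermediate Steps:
$g{\left(l \right)} = 1 + l$
$Y{\left(D \right)} = -2 + \left(1 + D\right) \left(3 + D\right)$ ($Y{\left(D \right)} = -2 + \left(1 + D\right) \left(D + 3\right) = -2 + \left(1 + D\right) \left(3 + D\right)$)
$L{\left(v,t \right)} = v + 2 t$ ($L{\left(v,t \right)} = \left(t + v\right) + t = v + 2 t$)
$\left(202 + \left(9 \left(-5\right) + Y{\left(6 \right)}\right)\right) \left(-134 + 89\right) L{\left(2,-5 \right)} = \left(202 + \left(9 \left(-5\right) + \left(1 + 6^{2} + 4 \cdot 6\right)\right)\right) \left(-134 + 89\right) \left(2 + 2 \left(-5\right)\right) = \left(202 + \left(-45 + \left(1 + 36 + 24\right)\right)\right) \left(-45\right) \left(2 - 10\right) = \left(202 + \left(-45 + 61\right)\right) \left(-45\right) \left(-8\right) = \left(202 + 16\right) \left(-45\right) \left(-8\right) = 218 \left(-45\right) \left(-8\right) = \left(-9810\right) \left(-8\right) = 78480$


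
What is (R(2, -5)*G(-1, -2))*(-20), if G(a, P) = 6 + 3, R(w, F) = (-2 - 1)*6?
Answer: 3240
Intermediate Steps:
R(w, F) = -18 (R(w, F) = -3*6 = -18)
G(a, P) = 9
(R(2, -5)*G(-1, -2))*(-20) = -18*9*(-20) = -162*(-20) = 3240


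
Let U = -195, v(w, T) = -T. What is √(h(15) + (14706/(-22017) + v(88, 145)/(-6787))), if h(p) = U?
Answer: I*√485402178543861722/49809793 ≈ 13.987*I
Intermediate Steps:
h(p) = -195
√(h(15) + (14706/(-22017) + v(88, 145)/(-6787))) = √(-195 + (14706/(-22017) - 1*145/(-6787))) = √(-195 + (14706*(-1/22017) - 145*(-1/6787))) = √(-195 + (-4902/7339 + 145/6787)) = √(-195 - 32205719/49809793) = √(-9745115354/49809793) = I*√485402178543861722/49809793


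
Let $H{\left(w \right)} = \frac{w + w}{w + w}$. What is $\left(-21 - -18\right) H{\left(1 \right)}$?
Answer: $-3$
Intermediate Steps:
$H{\left(w \right)} = 1$ ($H{\left(w \right)} = \frac{2 w}{2 w} = 2 w \frac{1}{2 w} = 1$)
$\left(-21 - -18\right) H{\left(1 \right)} = \left(-21 - -18\right) 1 = \left(-21 + 18\right) 1 = \left(-3\right) 1 = -3$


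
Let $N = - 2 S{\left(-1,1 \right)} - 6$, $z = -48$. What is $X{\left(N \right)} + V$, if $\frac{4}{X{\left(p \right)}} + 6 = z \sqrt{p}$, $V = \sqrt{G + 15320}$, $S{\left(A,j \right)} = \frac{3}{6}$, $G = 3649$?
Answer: $- \frac{2}{1347} + \sqrt{18969} + \frac{16 i \sqrt{7}}{1347} \approx 137.73 + 0.031427 i$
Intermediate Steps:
$S{\left(A,j \right)} = \frac{1}{2}$ ($S{\left(A,j \right)} = 3 \cdot \frac{1}{6} = \frac{1}{2}$)
$V = \sqrt{18969}$ ($V = \sqrt{3649 + 15320} = \sqrt{18969} \approx 137.73$)
$N = -7$ ($N = \left(-2\right) \frac{1}{2} - 6 = -1 - 6 = -7$)
$X{\left(p \right)} = \frac{4}{-6 - 48 \sqrt{p}}$
$X{\left(N \right)} + V = - \frac{2}{3 + 24 \sqrt{-7}} + \sqrt{18969} = - \frac{2}{3 + 24 i \sqrt{7}} + \sqrt{18969} = \sqrt{18969} - \frac{2}{3 + 24 i \sqrt{7}}$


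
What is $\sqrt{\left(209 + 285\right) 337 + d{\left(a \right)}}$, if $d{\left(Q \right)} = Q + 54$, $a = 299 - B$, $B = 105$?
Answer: $\sqrt{166726} \approx 408.32$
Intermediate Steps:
$a = 194$ ($a = 299 - 105 = 194$)
$d{\left(Q \right)} = 54 + Q$
$\sqrt{\left(209 + 285\right) 337 + d{\left(a \right)}} = \sqrt{\left(209 + 285\right) 337 + \left(54 + 194\right)} = \sqrt{494 \cdot 337 + 248} = \sqrt{166478 + 248} = \sqrt{166726}$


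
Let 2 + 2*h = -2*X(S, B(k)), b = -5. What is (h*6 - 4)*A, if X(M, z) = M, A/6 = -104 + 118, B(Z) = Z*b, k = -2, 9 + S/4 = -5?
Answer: 27384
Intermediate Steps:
S = -56 (S = -36 + 4*(-5) = -36 - 20 = -56)
B(Z) = -5*Z (B(Z) = Z*(-5) = -5*Z)
A = 84 (A = 6*(-104 + 118) = 6*14 = 84)
h = 55 (h = -1 + (-2*(-56))/2 = -1 + (½)*112 = -1 + 56 = 55)
(h*6 - 4)*A = (55*6 - 4)*84 = (330 - 4)*84 = 326*84 = 27384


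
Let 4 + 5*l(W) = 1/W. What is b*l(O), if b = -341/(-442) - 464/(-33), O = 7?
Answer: -1947069/170170 ≈ -11.442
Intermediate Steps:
b = 216341/14586 (b = -341*(-1/442) - 464*(-1/33) = 341/442 + 464/33 = 216341/14586 ≈ 14.832)
l(W) = -⅘ + 1/(5*W)
b*l(O) = 216341*((⅕)*(1 - 4*7)/7)/14586 = 216341*((⅕)*(⅐)*(1 - 28))/14586 = 216341*((⅕)*(⅐)*(-27))/14586 = (216341/14586)*(-27/35) = -1947069/170170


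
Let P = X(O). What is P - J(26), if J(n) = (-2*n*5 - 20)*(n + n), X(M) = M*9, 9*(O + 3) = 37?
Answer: 14570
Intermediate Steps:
O = 10/9 (O = -3 + (1/9)*37 = -3 + 37/9 = 10/9 ≈ 1.1111)
X(M) = 9*M
J(n) = 2*n*(-20 - 10*n) (J(n) = (-10*n - 20)*(2*n) = (-20 - 10*n)*(2*n) = 2*n*(-20 - 10*n))
P = 10 (P = 9*(10/9) = 10)
P - J(26) = 10 - (-20)*26*(2 + 26) = 10 - (-20)*26*28 = 10 - 1*(-14560) = 10 + 14560 = 14570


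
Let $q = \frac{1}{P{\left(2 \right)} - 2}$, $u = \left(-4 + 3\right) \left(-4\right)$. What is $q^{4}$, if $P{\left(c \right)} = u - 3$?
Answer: $1$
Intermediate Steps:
$u = 4$ ($u = \left(-1\right) \left(-4\right) = 4$)
$P{\left(c \right)} = 1$ ($P{\left(c \right)} = 4 - 3 = 1$)
$q = -1$ ($q = \frac{1}{1 - 2} = \frac{1}{-1} = -1$)
$q^{4} = \left(-1\right)^{4} = 1$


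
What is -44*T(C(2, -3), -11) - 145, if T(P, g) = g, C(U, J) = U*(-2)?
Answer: 339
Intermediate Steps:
C(U, J) = -2*U
-44*T(C(2, -3), -11) - 145 = -44*(-11) - 145 = 484 - 145 = 339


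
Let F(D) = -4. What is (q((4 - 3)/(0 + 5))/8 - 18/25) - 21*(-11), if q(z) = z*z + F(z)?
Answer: 45957/200 ≈ 229.78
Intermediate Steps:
q(z) = -4 + z**2 (q(z) = z*z - 4 = z**2 - 4 = -4 + z**2)
(q((4 - 3)/(0 + 5))/8 - 18/25) - 21*(-11) = ((-4 + ((4 - 3)/(0 + 5))**2)/8 - 18/25) - 21*(-11) = ((-4 + (1/5)**2)*(1/8) - 18*1/25) + 231 = ((-4 + (1*(1/5))**2)*(1/8) - 18/25) + 231 = ((-4 + (1/5)**2)*(1/8) - 18/25) + 231 = ((-4 + 1/25)*(1/8) - 18/25) + 231 = (-99/25*1/8 - 18/25) + 231 = (-99/200 - 18/25) + 231 = -243/200 + 231 = 45957/200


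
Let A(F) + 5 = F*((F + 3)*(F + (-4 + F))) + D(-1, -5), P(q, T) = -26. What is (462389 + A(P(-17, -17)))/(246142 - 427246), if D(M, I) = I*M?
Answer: -12997/5488 ≈ -2.3683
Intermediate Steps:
A(F) = F*(-4 + 2*F)*(3 + F) (A(F) = -5 + (F*((F + 3)*(F + (-4 + F))) - 5*(-1)) = -5 + (F*((3 + F)*(-4 + 2*F)) + 5) = -5 + (F*((-4 + 2*F)*(3 + F)) + 5) = -5 + (F*(-4 + 2*F)*(3 + F) + 5) = -5 + (5 + F*(-4 + 2*F)*(3 + F)) = F*(-4 + 2*F)*(3 + F))
(462389 + A(P(-17, -17)))/(246142 - 427246) = (462389 + 2*(-26)*(-6 - 26 + (-26)**2))/(246142 - 427246) = (462389 + 2*(-26)*(-6 - 26 + 676))/(-181104) = (462389 + 2*(-26)*644)*(-1/181104) = (462389 - 33488)*(-1/181104) = 428901*(-1/181104) = -12997/5488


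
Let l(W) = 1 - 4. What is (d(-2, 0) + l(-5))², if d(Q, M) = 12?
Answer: 81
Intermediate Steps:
l(W) = -3
(d(-2, 0) + l(-5))² = (12 - 3)² = 9² = 81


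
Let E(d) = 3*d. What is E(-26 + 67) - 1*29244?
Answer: -29121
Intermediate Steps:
E(-26 + 67) - 1*29244 = 3*(-26 + 67) - 1*29244 = 3*41 - 29244 = 123 - 29244 = -29121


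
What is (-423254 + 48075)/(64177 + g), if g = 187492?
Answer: -375179/251669 ≈ -1.4908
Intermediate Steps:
(-423254 + 48075)/(64177 + g) = (-423254 + 48075)/(64177 + 187492) = -375179/251669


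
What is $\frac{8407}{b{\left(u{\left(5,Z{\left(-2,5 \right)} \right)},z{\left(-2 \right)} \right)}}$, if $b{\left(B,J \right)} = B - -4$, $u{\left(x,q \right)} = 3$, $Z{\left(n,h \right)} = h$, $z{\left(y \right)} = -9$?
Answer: $1201$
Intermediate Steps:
$b{\left(B,J \right)} = 4 + B$ ($b{\left(B,J \right)} = B + 4 = 4 + B$)
$\frac{8407}{b{\left(u{\left(5,Z{\left(-2,5 \right)} \right)},z{\left(-2 \right)} \right)}} = \frac{8407}{4 + 3} = \frac{8407}{7} = 8407 \cdot \frac{1}{7} = 1201$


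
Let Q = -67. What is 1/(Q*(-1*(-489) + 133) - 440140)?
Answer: -1/481814 ≈ -2.0755e-6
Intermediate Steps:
1/(Q*(-1*(-489) + 133) - 440140) = 1/(-67*(-1*(-489) + 133) - 440140) = 1/(-67*(489 + 133) - 440140) = 1/(-67*622 - 440140) = 1/(-41674 - 440140) = 1/(-481814) = -1/481814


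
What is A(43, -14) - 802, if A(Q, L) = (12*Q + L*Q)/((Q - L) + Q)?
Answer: -40143/50 ≈ -802.86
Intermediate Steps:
A(Q, L) = (12*Q + L*Q)/(-L + 2*Q)
A(43, -14) - 802 = -1*43*(12 - 14)/(-14 - 2*43) - 802 = -1*43*(-2)/(-14 - 86) - 802 = -1*43*(-2)/(-100) - 802 = -1*43*(-1/100)*(-2) - 802 = -43/50 - 802 = -40143/50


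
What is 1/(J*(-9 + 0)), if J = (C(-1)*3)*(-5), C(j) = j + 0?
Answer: -1/135 ≈ -0.0074074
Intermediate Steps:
C(j) = j
J = 15 (J = -1*3*(-5) = -3*(-5) = 15)
1/(J*(-9 + 0)) = 1/(15*(-9 + 0)) = 1/(15*(-9)) = 1/(-135) = -1/135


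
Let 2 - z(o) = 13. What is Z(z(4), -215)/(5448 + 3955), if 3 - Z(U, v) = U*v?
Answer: -2362/9403 ≈ -0.25120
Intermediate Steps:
z(o) = -11 (z(o) = 2 - 1*13 = 2 - 13 = -11)
Z(U, v) = 3 - U*v
Z(z(4), -215)/(5448 + 3955) = (3 - 1*(-11)*(-215))/(5448 + 3955) = (3 - 2365)/9403 = -2362*1/9403 = -2362/9403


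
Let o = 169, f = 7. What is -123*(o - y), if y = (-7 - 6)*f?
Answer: -31980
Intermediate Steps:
y = -91 (y = (-7 - 6)*7 = -13*7 = -91)
-123*(o - y) = -123*(169 - 1*(-91)) = -123*(169 + 91) = -123*260 = -31980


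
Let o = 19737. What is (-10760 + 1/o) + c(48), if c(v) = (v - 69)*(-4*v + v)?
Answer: -152685431/19737 ≈ -7736.0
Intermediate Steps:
c(v) = -3*v*(-69 + v) (c(v) = (-69 + v)*(-3*v) = -3*v*(-69 + v))
(-10760 + 1/o) + c(48) = (-10760 + 1/19737) + 3*48*(69 - 1*48) = (-10760 + 1/19737) + 3*48*(69 - 48) = -212370119/19737 + 3*48*21 = -212370119/19737 + 3024 = -152685431/19737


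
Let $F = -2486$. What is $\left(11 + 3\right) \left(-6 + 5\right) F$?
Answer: $34804$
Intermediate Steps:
$\left(11 + 3\right) \left(-6 + 5\right) F = \left(11 + 3\right) \left(-6 + 5\right) \left(-2486\right) = 14 \left(-1\right) \left(-2486\right) = \left(-14\right) \left(-2486\right) = 34804$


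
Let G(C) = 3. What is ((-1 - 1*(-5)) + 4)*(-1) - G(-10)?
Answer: -11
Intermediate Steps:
((-1 - 1*(-5)) + 4)*(-1) - G(-10) = ((-1 - 1*(-5)) + 4)*(-1) - 1*3 = ((-1 + 5) + 4)*(-1) - 3 = (4 + 4)*(-1) - 3 = 8*(-1) - 3 = -8 - 3 = -11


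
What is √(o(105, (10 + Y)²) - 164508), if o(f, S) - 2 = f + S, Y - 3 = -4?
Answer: 4*I*√10270 ≈ 405.36*I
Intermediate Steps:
Y = -1 (Y = 3 - 4 = -1)
o(f, S) = 2 + S + f (o(f, S) = 2 + (f + S) = 2 + (S + f) = 2 + S + f)
√(o(105, (10 + Y)²) - 164508) = √((2 + (10 - 1)² + 105) - 164508) = √((2 + 9² + 105) - 164508) = √((2 + 81 + 105) - 164508) = √(188 - 164508) = √(-164320) = 4*I*√10270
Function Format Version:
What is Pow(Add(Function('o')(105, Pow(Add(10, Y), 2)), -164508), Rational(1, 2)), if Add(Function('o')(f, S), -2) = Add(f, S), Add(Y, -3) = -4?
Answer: Mul(4, I, Pow(10270, Rational(1, 2))) ≈ Mul(405.36, I)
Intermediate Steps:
Y = -1 (Y = Add(3, -4) = -1)
Function('o')(f, S) = Add(2, S, f) (Function('o')(f, S) = Add(2, Add(f, S)) = Add(2, Add(S, f)) = Add(2, S, f))
Pow(Add(Function('o')(105, Pow(Add(10, Y), 2)), -164508), Rational(1, 2)) = Pow(Add(Add(2, Pow(Add(10, -1), 2), 105), -164508), Rational(1, 2)) = Pow(Add(Add(2, Pow(9, 2), 105), -164508), Rational(1, 2)) = Pow(Add(Add(2, 81, 105), -164508), Rational(1, 2)) = Pow(Add(188, -164508), Rational(1, 2)) = Pow(-164320, Rational(1, 2)) = Mul(4, I, Pow(10270, Rational(1, 2)))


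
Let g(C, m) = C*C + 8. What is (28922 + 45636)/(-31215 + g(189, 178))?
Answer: 37279/2257 ≈ 16.517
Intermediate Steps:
g(C, m) = 8 + C² (g(C, m) = C² + 8 = 8 + C²)
(28922 + 45636)/(-31215 + g(189, 178)) = (28922 + 45636)/(-31215 + (8 + 189²)) = 74558/(-31215 + (8 + 35721)) = 74558/(-31215 + 35729) = 74558/4514 = 74558*(1/4514) = 37279/2257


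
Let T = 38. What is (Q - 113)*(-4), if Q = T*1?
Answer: 300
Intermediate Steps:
Q = 38 (Q = 38*1 = 38)
(Q - 113)*(-4) = (38 - 113)*(-4) = -75*(-4) = 300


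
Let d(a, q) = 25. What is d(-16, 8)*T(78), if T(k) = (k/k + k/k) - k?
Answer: -1900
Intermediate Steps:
T(k) = 2 - k (T(k) = (1 + 1) - k = 2 - k)
d(-16, 8)*T(78) = 25*(2 - 1*78) = 25*(2 - 78) = 25*(-76) = -1900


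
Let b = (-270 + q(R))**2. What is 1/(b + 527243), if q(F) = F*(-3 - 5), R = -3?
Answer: 1/587759 ≈ 1.7014e-6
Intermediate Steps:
q(F) = -8*F (q(F) = F*(-8) = -8*F)
b = 60516 (b = (-270 - 8*(-3))**2 = (-270 + 24)**2 = (-246)**2 = 60516)
1/(b + 527243) = 1/(60516 + 527243) = 1/587759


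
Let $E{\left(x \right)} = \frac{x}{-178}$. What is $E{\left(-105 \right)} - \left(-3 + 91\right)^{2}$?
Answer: $- \frac{1378327}{178} \approx -7743.4$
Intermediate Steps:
$E{\left(x \right)} = - \frac{x}{178}$ ($E{\left(x \right)} = x \left(- \frac{1}{178}\right) = - \frac{x}{178}$)
$E{\left(-105 \right)} - \left(-3 + 91\right)^{2} = \left(- \frac{1}{178}\right) \left(-105\right) - \left(-3 + 91\right)^{2} = \frac{105}{178} - 88^{2} = \frac{105}{178} - 7744 = - \frac{1378327}{178}$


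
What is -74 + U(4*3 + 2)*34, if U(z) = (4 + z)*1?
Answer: 538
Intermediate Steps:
U(z) = 4 + z
-74 + U(4*3 + 2)*34 = -74 + (4 + (4*3 + 2))*34 = -74 + (4 + (12 + 2))*34 = -74 + (4 + 14)*34 = -74 + 18*34 = -74 + 612 = 538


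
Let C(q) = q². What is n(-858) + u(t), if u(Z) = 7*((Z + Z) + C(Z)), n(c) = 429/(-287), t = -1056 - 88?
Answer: 2624653603/287 ≈ 9.1451e+6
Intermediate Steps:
t = -1144
n(c) = -429/287 (n(c) = 429*(-1/287) = -429/287)
u(Z) = 7*Z² + 14*Z (u(Z) = 7*((Z + Z) + Z²) = 7*(2*Z + Z²) = 7*(Z² + 2*Z) = 7*Z² + 14*Z)
n(-858) + u(t) = -429/287 + 7*(-1144)*(2 - 1144) = -429/287 + 7*(-1144)*(-1142) = -429/287 + 9145136 = 2624653603/287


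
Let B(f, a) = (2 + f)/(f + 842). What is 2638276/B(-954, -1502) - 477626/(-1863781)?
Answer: 9834345482754/31684277 ≈ 3.1039e+5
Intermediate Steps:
B(f, a) = (2 + f)/(842 + f)
2638276/B(-954, -1502) - 477626/(-1863781) = 2638276/(((2 - 954)/(842 - 954))) - 477626/(-1863781) = 2638276/((-952/(-112))) - 477626*(-1/1863781) = 2638276/((-1/112*(-952))) + 477626/1863781 = 2638276/(17/2) + 477626/1863781 = 2638276*(2/17) + 477626/1863781 = 5276552/17 + 477626/1863781 = 9834345482754/31684277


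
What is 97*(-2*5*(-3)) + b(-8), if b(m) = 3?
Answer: 2913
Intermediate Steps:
97*(-2*5*(-3)) + b(-8) = 97*(-2*5*(-3)) + 3 = 97*(-10*(-3)) + 3 = 97*30 + 3 = 2910 + 3 = 2913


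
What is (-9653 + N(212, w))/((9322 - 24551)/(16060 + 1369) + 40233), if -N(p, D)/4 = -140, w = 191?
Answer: -158481897/701205728 ≈ -0.22601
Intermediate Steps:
N(p, D) = 560 (N(p, D) = -4*(-140) = 560)
(-9653 + N(212, w))/((9322 - 24551)/(16060 + 1369) + 40233) = (-9653 + 560)/((9322 - 24551)/(16060 + 1369) + 40233) = -9093/(-15229/17429 + 40233) = -9093/701205728/17429 = -9093*17429/701205728 = -158481897/701205728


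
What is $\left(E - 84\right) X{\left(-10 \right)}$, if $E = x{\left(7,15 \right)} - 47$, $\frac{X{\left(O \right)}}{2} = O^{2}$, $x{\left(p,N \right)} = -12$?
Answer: $-28600$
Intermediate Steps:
$X{\left(O \right)} = 2 O^{2}$
$E = -59$ ($E = -12 - 47 = -59$)
$\left(E - 84\right) X{\left(-10 \right)} = \left(-59 - 84\right) 2 \left(-10\right)^{2} = - 143 \cdot 2 \cdot 100 = \left(-143\right) 200 = -28600$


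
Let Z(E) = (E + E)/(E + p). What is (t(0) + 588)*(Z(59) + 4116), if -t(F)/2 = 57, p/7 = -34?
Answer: 349170204/179 ≈ 1.9507e+6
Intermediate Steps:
p = -238 (p = 7*(-34) = -238)
t(F) = -114 (t(F) = -2*57 = -114)
Z(E) = 2*E/(-238 + E) (Z(E) = (E + E)/(E - 238) = (2*E)/(-238 + E) = 2*E/(-238 + E))
(t(0) + 588)*(Z(59) + 4116) = (-114 + 588)*(2*59/(-238 + 59) + 4116) = 474*(2*59/(-179) + 4116) = 474*(2*59*(-1/179) + 4116) = 474*(-118/179 + 4116) = 474*(736646/179) = 349170204/179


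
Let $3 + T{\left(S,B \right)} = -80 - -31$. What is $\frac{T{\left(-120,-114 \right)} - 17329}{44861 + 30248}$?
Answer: $- \frac{17381}{75109} \approx -0.23141$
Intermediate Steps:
$T{\left(S,B \right)} = -52$ ($T{\left(S,B \right)} = -3 - 49 = -52$)
$\frac{T{\left(-120,-114 \right)} - 17329}{44861 + 30248} = \frac{-52 - 17329}{44861 + 30248} = - \frac{17381}{75109}$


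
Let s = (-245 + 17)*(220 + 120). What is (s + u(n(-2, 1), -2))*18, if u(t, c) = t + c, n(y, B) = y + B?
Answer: -1395414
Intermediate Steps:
n(y, B) = B + y
u(t, c) = c + t
s = -77520 (s = -228*340 = -77520)
(s + u(n(-2, 1), -2))*18 = (-77520 + (-2 + (1 - 2)))*18 = (-77520 + (-2 - 1))*18 = (-77520 - 3)*18 = -77523*18 = -1395414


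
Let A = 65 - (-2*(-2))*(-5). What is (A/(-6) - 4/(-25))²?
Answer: 4414201/22500 ≈ 196.19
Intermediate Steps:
A = 85 (A = 65 - 4*(-5) = 65 - 1*(-20) = 65 + 20 = 85)
(A/(-6) - 4/(-25))² = (85/(-6) - 4/(-25))² = (85*(-⅙) - 4*(-1/25))² = (-85/6 + 4/25)² = (-2101/150)² = 4414201/22500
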